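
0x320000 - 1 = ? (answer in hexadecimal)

0x31FFFF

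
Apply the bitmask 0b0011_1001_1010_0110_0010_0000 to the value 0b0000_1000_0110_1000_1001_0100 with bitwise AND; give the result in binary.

0b000010000010000000000000

AND bit by bit (1 only where both bits are 1):
  000010000110100010010100
& 001110011010011000100000
= 000010000010000000000000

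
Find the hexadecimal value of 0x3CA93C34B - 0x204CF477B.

Subtract column by column in base 16:
  B-B → 0
  4-7 → D (borrow)
  3-7-1 → B (borrow)
  C-4-1 → 7
  3-F → 4 (borrow)
  9-C-1 → C (borrow)
  A-4-1 → 5
  C-0 → C
  3-2 → 1

0x1C5C47BD0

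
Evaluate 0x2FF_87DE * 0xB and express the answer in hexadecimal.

0x20FAD68A

Multiply each base-16 digit by 11, carrying:
  E×11 = 154 → write A carry 9
  D×11+9 = 152 → write 8 carry 9
  7×11+9 = 86 → write 6 carry 5
  8×11+5 = 93 → write D carry 5
  F×11+5 = 170 → write A carry 10
  F×11+10 = 175 → write F carry 10
  2×11+10 = 32 → write 0 carry 2
  remaining carry: 2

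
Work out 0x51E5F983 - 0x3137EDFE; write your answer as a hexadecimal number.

Subtract column by column in base 16:
  3-E → 5 (borrow)
  8-F-1 → 8 (borrow)
  9-D-1 → B (borrow)
  F-E-1 → 0
  5-7 → E (borrow)
  E-3-1 → A
  1-1 → 0
  5-3 → 2

0x20AE0B85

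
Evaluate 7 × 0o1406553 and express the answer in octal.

Multiply each base-8 digit by 7, carrying:
  3×7 = 21 → write 5 carry 2
  5×7+2 = 37 → write 5 carry 4
  5×7+4 = 39 → write 7 carry 4
  6×7+4 = 46 → write 6 carry 5
  0×7+5 = 5 → write 5
  4×7 = 28 → write 4 carry 3
  1×7+3 = 10 → write 2 carry 1
  remaining carry: 1

0o12456755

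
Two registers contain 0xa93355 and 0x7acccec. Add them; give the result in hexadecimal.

0x8560041

Add column by column in base 16, right to left:
  5+c = 1 carry 1
  5+e+1 = 4 carry 1
  3+c+1 = 0 carry 1
  3+c+1 = 0 carry 1
  9+c+1 = 6 carry 1
  a+a+1 = 5 carry 1
  0+7+1 = 8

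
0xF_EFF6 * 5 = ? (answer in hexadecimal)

Multiply each base-16 digit by 5, carrying:
  6×5 = 30 → write E carry 1
  F×5+1 = 76 → write C carry 4
  F×5+4 = 79 → write F carry 4
  E×5+4 = 74 → write A carry 4
  F×5+4 = 79 → write F carry 4
  remaining carry: 4

0x4FAFCE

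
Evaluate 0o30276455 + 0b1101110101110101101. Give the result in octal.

0o32064332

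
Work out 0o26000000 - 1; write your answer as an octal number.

The trailing 6 digits are 0, so subtracting 1 borrows through: they become 7 and the next digit up decrements.

0o25777777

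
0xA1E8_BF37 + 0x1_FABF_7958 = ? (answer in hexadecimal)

0x29CA8388F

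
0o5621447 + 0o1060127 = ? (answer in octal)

Add column by column in base 8, right to left:
  7+7 = 6 carry 1
  4+2+1 = 7
  4+1 = 5
  1+0 = 1
  2+6 = 0 carry 1
  6+0+1 = 7
  5+1 = 6

0o6701576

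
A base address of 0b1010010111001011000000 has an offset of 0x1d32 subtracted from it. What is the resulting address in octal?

0o12252616

0b1010010111001011000000 = 0o12271300 in octal.
0x1d32 = 0o16462 in octal.
Subtract column by column in base 8:
  0-2 → 6 (borrow)
  0-6-1 → 1 (borrow)
  3-4-1 → 6 (borrow)
  1-6-1 → 2 (borrow)
  7-1-1 → 5
  2-0 → 2
  2-0 → 2
  1-0 → 1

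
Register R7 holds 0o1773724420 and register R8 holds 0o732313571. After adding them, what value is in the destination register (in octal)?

Add column by column in base 8, right to left:
  0+1 = 1
  2+7 = 1 carry 1
  4+5+1 = 2 carry 1
  4+3+1 = 0 carry 1
  2+1+1 = 4
  7+3 = 2 carry 1
  3+2+1 = 6
  7+3 = 2 carry 1
  7+7+1 = 7 carry 1
  1+0+1 = 2

0o2726240211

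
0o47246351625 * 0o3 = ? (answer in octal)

Multiply each base-8 digit by 3, carrying:
  5×3 = 15 → write 7 carry 1
  2×3+1 = 7 → write 7
  6×3 = 18 → write 2 carry 2
  1×3+2 = 5 → write 5
  5×3 = 15 → write 7 carry 1
  3×3+1 = 10 → write 2 carry 1
  6×3+1 = 19 → write 3 carry 2
  4×3+2 = 14 → write 6 carry 1
  2×3+1 = 7 → write 7
  7×3 = 21 → write 5 carry 2
  4×3+2 = 14 → write 6 carry 1
  remaining carry: 1

0o165763275277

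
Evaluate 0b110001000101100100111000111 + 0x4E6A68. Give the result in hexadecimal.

0x671342F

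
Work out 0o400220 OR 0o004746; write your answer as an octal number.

OR each oct digit independently (no carries):
  4|0=4, 0|0=0, 0|4=4, 2|7=7, 2|4=6, 0|6=6

0o404766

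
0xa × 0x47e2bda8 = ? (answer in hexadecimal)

Multiply each base-16 digit by 10, carrying:
  8×10 = 80 → write 0 carry 5
  a×10+5 = 105 → write 9 carry 6
  d×10+6 = 136 → write 8 carry 8
  b×10+8 = 118 → write 6 carry 7
  2×10+7 = 27 → write b carry 1
  e×10+1 = 141 → write d carry 8
  7×10+8 = 78 → write e carry 4
  4×10+4 = 44 → write c carry 2
  remaining carry: 2

0x2cedb6890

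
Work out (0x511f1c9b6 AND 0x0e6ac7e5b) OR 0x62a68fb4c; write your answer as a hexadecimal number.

0x62ae8fb5e

0x511f1c9b6 AND 0x0e6ac7e5b = 0x000a04812.
Then OR with 0x62a68fb4c.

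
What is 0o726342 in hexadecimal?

0x3ACE2

Each octal digit is 3 bits: 7=111 2=010 6=110 3=011 4=100 2=010.
Group the bits into nibbles: 0011 1010 1100 1110 0010 → 3ACE2.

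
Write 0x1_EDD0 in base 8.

0o366720

Expand each hex digit to 4 bits: 1=0001 E=1110 D=1101 D=1101 0=0000.
Group the bits in threes: 011 110 110 111 010 000 → 366720.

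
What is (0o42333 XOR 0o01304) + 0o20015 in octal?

0o63054

First 0o42333 XOR 0o01304 = 0o43037.
Add column by column in base 8, right to left:
  7+5 = 4 carry 1
  3+1+1 = 5
  0+0 = 0
  3+0 = 3
  4+2 = 6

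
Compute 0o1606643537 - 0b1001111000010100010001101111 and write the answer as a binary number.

0b100001110100000001011110000

0o1606643537 = 0b1110000110110100011101011111 in binary.
Subtract column by column in base 2:
  1-1 → 0
  1-1 → 0
  1-1 → 0
  1-1 → 0
  1-0 → 1
  0-1 → 1 (borrow)
  1-1-1 → 1 (borrow)
  0-0-1 → 1 (borrow)
  1-0-1 → 0
  1-0 → 1
  1-1 → 0
  0-0 → 0
  0-0 → 0
  0-0 → 0
  1-1 → 0
  0-0 → 0
  1-1 → 0
  1-0 → 1
  0-0 → 0
  1-0 → 1
  1-0 → 1
  0-1 → 1 (borrow)
  0-1-1 → 0 (borrow)
  0-1-1 → 0 (borrow)
  0-1-1 → 0 (borrow)
  1-0-1 → 0
  1-0 → 1
  1-1 → 0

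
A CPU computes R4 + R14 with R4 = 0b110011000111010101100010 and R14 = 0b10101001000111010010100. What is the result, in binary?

Add column by column in base 2, right to left:
  0+0 = 0
  1+0 = 1
  0+1 = 1
  0+0 = 0
  0+1 = 1
  1+0 = 1
  1+0 = 1
  0+1 = 1
  1+0 = 1
  0+1 = 1
  1+1 = 0 carry 1
  0+1+1 = 0 carry 1
  1+0+1 = 0 carry 1
  1+0+1 = 0 carry 1
  1+0+1 = 0 carry 1
  0+1+1 = 0 carry 1
  0+0+1 = 1
  0+0 = 0
  1+1 = 0 carry 1
  1+0+1 = 0 carry 1
  0+1+1 = 0 carry 1
  0+0+1 = 1
  1+1 = 0 carry 1
  1+0+1 = 0 carry 1
  final carry 1

0b1001000010000001111110110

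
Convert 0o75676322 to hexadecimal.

Each octal digit is 3 bits: 7=111 5=101 6=110 7=111 6=110 3=011 2=010 2=010.
Group the bits into nibbles: 1111 0111 0111 1100 1101 0010 → f77cd2.

0xf77cd2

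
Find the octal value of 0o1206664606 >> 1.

0o503332303

1 bits is not a whole number of base-8 digits; in binary: 1010000110110110100110000110 >> 1 = 101000011011011010011000011.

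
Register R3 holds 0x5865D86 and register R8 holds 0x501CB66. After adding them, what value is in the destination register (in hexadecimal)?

0xA8828EC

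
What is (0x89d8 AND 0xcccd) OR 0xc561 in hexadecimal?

0x89d8 AND 0xcccd = 0x88c8.
Then OR with 0xc561.

0xcde9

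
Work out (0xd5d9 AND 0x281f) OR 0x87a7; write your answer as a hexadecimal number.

0x87bf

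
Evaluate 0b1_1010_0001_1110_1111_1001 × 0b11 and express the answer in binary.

Multiply each base-2 digit by 3, carrying:
  1×3 = 3 → write 1 carry 1
  0×3+1 = 1 → write 1
  0×3 = 0 → write 0
  1×3 = 3 → write 1 carry 1
  1×3+1 = 4 → write 0 carry 2
  1×3+2 = 5 → write 1 carry 2
  1×3+2 = 5 → write 1 carry 2
  1×3+2 = 5 → write 1 carry 2
  0×3+2 = 2 → write 0 carry 1
  1×3+1 = 4 → write 0 carry 2
  1×3+2 = 5 → write 1 carry 2
  1×3+2 = 5 → write 1 carry 2
  1×3+2 = 5 → write 1 carry 2
  0×3+2 = 2 → write 0 carry 1
  0×3+1 = 1 → write 1
  0×3 = 0 → write 0
  0×3 = 0 → write 0
  1×3 = 3 → write 1 carry 1
  0×3+1 = 1 → write 1
  1×3 = 3 → write 1 carry 1
  1×3+1 = 4 → write 0 carry 2
  remaining carry: 10

0b10011100101110011101011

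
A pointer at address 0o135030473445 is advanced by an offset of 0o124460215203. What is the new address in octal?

0o261510710650

Add column by column in base 8, right to left:
  5+3 = 0 carry 1
  4+0+1 = 5
  4+2 = 6
  3+5 = 0 carry 1
  7+1+1 = 1 carry 1
  4+2+1 = 7
  0+0 = 0
  3+6 = 1 carry 1
  0+4+1 = 5
  5+4 = 1 carry 1
  3+2+1 = 6
  1+1 = 2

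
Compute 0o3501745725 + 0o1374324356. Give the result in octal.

0o5076272303

Add column by column in base 8, right to left:
  5+6 = 3 carry 1
  2+5+1 = 0 carry 1
  7+3+1 = 3 carry 1
  5+4+1 = 2 carry 1
  4+2+1 = 7
  7+3 = 2 carry 1
  1+4+1 = 6
  0+7 = 7
  5+3 = 0 carry 1
  3+1+1 = 5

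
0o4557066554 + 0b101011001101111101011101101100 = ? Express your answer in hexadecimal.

0o4557066554 = 0x25bc6d6c in hexadecimal.
0b101011001101111101011101101100 = 0x2b37d76c in hexadecimal.
Add column by column in base 16, right to left:
  c+c = 8 carry 1
  6+6+1 = d
  d+7 = 4 carry 1
  6+d+1 = 4 carry 1
  c+7+1 = 4 carry 1
  b+3+1 = f
  5+b = 0 carry 1
  2+2+1 = 5

0x50f444d8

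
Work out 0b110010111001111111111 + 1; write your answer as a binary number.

The trailing 10 digits are 1 (max in base 2), so adding 1 cascades: they roll to 0 and the next digit up increments.

0b110010111010000000000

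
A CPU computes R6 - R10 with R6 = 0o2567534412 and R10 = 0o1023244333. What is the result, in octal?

0o1544270057

Subtract column by column in base 8:
  2-3 → 7 (borrow)
  1-3-1 → 5 (borrow)
  4-3-1 → 0
  4-4 → 0
  3-4 → 7 (borrow)
  5-2-1 → 2
  7-3 → 4
  6-2 → 4
  5-0 → 5
  2-1 → 1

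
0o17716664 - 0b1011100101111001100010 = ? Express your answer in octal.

0b1011100101111001100010 = 0o13457142 in octal.
Subtract column by column in base 8:
  4-2 → 2
  6-4 → 2
  6-1 → 5
  6-7 → 7 (borrow)
  1-5-1 → 3 (borrow)
  7-4-1 → 2
  7-3 → 4
  1-1 → 0

0o4237522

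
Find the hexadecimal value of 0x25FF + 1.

The trailing 2 digits are F (max in base 16), so adding 1 cascades: they roll to 0 and the next digit up increments.

0x2600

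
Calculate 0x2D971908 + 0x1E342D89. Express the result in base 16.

0x4BCB4691

Add column by column in base 16, right to left:
  8+9 = 1 carry 1
  0+8+1 = 9
  9+D = 6 carry 1
  1+2+1 = 4
  7+4 = B
  9+3 = C
  D+E = B carry 1
  2+1+1 = 4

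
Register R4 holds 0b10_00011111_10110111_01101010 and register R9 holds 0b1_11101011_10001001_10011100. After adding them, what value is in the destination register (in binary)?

0b100000010110100000100000110

Add column by column in base 2, right to left:
  0+0 = 0
  1+0 = 1
  0+1 = 1
  1+1 = 0 carry 1
  0+1+1 = 0 carry 1
  1+0+1 = 0 carry 1
  1+0+1 = 0 carry 1
  0+1+1 = 0 carry 1
  1+1+1 = 1 carry 1
  1+0+1 = 0 carry 1
  1+0+1 = 0 carry 1
  0+1+1 = 0 carry 1
  1+0+1 = 0 carry 1
  1+0+1 = 0 carry 1
  0+0+1 = 1
  1+1 = 0 carry 1
  1+1+1 = 1 carry 1
  1+1+1 = 1 carry 1
  1+0+1 = 0 carry 1
  1+1+1 = 1 carry 1
  1+0+1 = 0 carry 1
  0+1+1 = 0 carry 1
  0+1+1 = 0 carry 1
  0+1+1 = 0 carry 1
  0+1+1 = 0 carry 1
  1+0+1 = 0 carry 1
  final carry 1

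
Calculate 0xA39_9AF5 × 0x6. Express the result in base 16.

Multiply each base-16 digit by 6, carrying:
  5×6 = 30 → write E carry 1
  F×6+1 = 91 → write B carry 5
  A×6+5 = 65 → write 1 carry 4
  9×6+4 = 58 → write A carry 3
  9×6+3 = 57 → write 9 carry 3
  3×6+3 = 21 → write 5 carry 1
  A×6+1 = 61 → write D carry 3
  remaining carry: 3

0x3D59A1BE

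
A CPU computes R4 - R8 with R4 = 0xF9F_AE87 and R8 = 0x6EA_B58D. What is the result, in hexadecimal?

0x8B4F8FA

Subtract column by column in base 16:
  7-D → A (borrow)
  8-8-1 → F (borrow)
  E-5-1 → 8
  A-B → F (borrow)
  F-A-1 → 4
  9-E → B (borrow)
  F-6-1 → 8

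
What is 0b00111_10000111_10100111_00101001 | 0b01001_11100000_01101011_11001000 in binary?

OR bit by bit (1 where either bit is 1):
  00111100001111010011100101001
| 01001111000000110101111001000
= 01111111001111110111111101001

0b01111111001111110111111101001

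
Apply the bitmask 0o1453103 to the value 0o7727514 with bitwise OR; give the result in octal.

OR each oct digit independently (no carries):
  7|1=7, 7|4=7, 2|5=7, 7|3=7, 5|1=5, 1|0=1, 4|3=7

0o7777517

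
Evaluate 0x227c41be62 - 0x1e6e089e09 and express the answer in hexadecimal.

0x40e392059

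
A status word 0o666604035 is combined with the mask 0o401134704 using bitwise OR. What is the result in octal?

OR each oct digit independently (no carries):
  6|4=6, 6|0=6, 6|1=7, 6|1=7, 0|3=3, 4|4=4, 0|7=7, 3|0=3, 5|4=5

0o667734735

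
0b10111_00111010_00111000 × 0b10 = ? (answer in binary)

Multiply each base-2 digit by 2, carrying:
  0×2 = 0 → write 0
  0×2 = 0 → write 0
  0×2 = 0 → write 0
  1×2 = 2 → write 0 carry 1
  1×2+1 = 3 → write 1 carry 1
  1×2+1 = 3 → write 1 carry 1
  0×2+1 = 1 → write 1
  0×2 = 0 → write 0
  0×2 = 0 → write 0
  1×2 = 2 → write 0 carry 1
  0×2+1 = 1 → write 1
  1×2 = 2 → write 0 carry 1
  1×2+1 = 3 → write 1 carry 1
  1×2+1 = 3 → write 1 carry 1
  0×2+1 = 1 → write 1
  0×2 = 0 → write 0
  1×2 = 2 → write 0 carry 1
  1×2+1 = 3 → write 1 carry 1
  1×2+1 = 3 → write 1 carry 1
  0×2+1 = 1 → write 1
  1×2 = 2 → write 0 carry 1
  remaining carry: 1

0b1011100111010001110000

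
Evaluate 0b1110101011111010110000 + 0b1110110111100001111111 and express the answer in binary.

0b11101100011011100101111

Add column by column in base 2, right to left:
  0+1 = 1
  0+1 = 1
  0+1 = 1
  0+1 = 1
  1+1 = 0 carry 1
  1+1+1 = 1 carry 1
  0+1+1 = 0 carry 1
  1+0+1 = 0 carry 1
  0+0+1 = 1
  1+0 = 1
  1+0 = 1
  1+1 = 0 carry 1
  1+1+1 = 1 carry 1
  1+1+1 = 1 carry 1
  0+1+1 = 0 carry 1
  1+0+1 = 0 carry 1
  0+1+1 = 0 carry 1
  1+1+1 = 1 carry 1
  0+0+1 = 1
  1+1 = 0 carry 1
  1+1+1 = 1 carry 1
  1+1+1 = 1 carry 1
  final carry 1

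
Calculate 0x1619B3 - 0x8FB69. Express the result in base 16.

0xD1E4A

Subtract column by column in base 16:
  3-9 → A (borrow)
  B-6-1 → 4
  9-B → E (borrow)
  1-F-1 → 1 (borrow)
  6-8-1 → D (borrow)
  1-0-1 → 0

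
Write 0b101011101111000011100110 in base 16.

Group the bits into nibbles: 1010 1110 1111 0000 1110 0110 → AEF0E6.

0xAEF0E6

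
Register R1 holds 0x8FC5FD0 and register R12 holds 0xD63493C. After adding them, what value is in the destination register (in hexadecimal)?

0x165FA90C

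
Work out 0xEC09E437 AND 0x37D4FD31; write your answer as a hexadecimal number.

0x2400E431

AND each hex digit independently (no carries):
  E&3=2, C&7=4, 0&D=0, 9&4=0, E&F=E, 4&D=4, 3&3=3, 7&1=1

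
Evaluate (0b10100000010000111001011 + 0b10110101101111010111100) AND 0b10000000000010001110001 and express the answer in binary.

Add column by column in base 2, right to left:
  1+0 = 1
  1+0 = 1
  0+1 = 1
  1+1 = 0 carry 1
  0+1+1 = 0 carry 1
  0+1+1 = 0 carry 1
  1+0+1 = 0 carry 1
  1+1+1 = 1 carry 1
  1+0+1 = 0 carry 1
  0+1+1 = 0 carry 1
  0+1+1 = 0 carry 1
  0+1+1 = 0 carry 1
  0+1+1 = 0 carry 1
  1+0+1 = 0 carry 1
  0+1+1 = 0 carry 1
  0+1+1 = 0 carry 1
  0+0+1 = 1
  0+1 = 1
  0+0 = 0
  0+1 = 1
  1+1 = 0 carry 1
  0+0+1 = 1
  1+1 = 0 carry 1
  final carry 1
Sum = 0b101010110000000010000111; now AND with 0b10000000000010001110001:
  101010110000000010000111
& 010000000000010001110001
= 000000000000000000000001

0b1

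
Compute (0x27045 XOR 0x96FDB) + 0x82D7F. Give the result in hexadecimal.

0x134D1D

First 0x27045 XOR 0x96FDB = 0xB1F9E.
Add column by column in base 16, right to left:
  E+F = D carry 1
  9+7+1 = 1 carry 1
  F+D+1 = D carry 1
  1+2+1 = 4
  B+8 = 3 carry 1
  final carry 1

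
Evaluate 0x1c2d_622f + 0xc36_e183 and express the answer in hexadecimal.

Add column by column in base 16, right to left:
  f+3 = 2 carry 1
  2+8+1 = b
  2+1 = 3
  6+e = 4 carry 1
  d+6+1 = 4 carry 1
  2+3+1 = 6
  c+c = 8 carry 1
  1+0+1 = 2

0x286443b2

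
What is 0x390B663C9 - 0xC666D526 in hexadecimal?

Subtract column by column in base 16:
  9-6 → 3
  C-2 → A
  3-5 → E (borrow)
  6-D-1 → 8 (borrow)
  6-6-1 → F (borrow)
  B-6-1 → 4
  0-6 → A (borrow)
  9-C-1 → C (borrow)
  3-0-1 → 2

0x2CA4F8EA3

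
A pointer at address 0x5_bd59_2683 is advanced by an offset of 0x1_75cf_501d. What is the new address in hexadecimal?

0x7332876a0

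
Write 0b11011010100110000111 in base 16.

0xDA987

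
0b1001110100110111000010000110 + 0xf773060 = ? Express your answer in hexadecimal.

0x194aa0e6

0b1001110100110111000010000110 = 0x9d37086 in hexadecimal.
Add column by column in base 16, right to left:
  6+0 = 6
  8+6 = e
  0+0 = 0
  7+3 = a
  3+7 = a
  d+7 = 4 carry 1
  9+f+1 = 9 carry 1
  final carry 1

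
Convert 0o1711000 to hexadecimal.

0x79200

Each octal digit is 3 bits: 1=001 7=111 1=001 1=001 0=000 0=000 0=000.
Group the bits into nibbles: 0111 1001 0010 0000 0000 → 79200.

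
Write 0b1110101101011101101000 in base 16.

Group the bits into nibbles: 0011 1010 1101 0111 0110 1000 → 3AD768.

0x3AD768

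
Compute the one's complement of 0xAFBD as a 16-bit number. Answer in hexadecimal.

0x5042

Each hex digit d becomes F−d:
  A→5, F→0, B→4, D→2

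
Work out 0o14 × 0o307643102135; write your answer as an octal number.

Multiply each base-8 digit by 12, carrying:
  5×12 = 60 → write 4 carry 7
  3×12+7 = 43 → write 3 carry 5
  1×12+5 = 17 → write 1 carry 2
  2×12+2 = 26 → write 2 carry 3
  0×12+3 = 3 → write 3
  1×12 = 12 → write 4 carry 1
  3×12+1 = 37 → write 5 carry 4
  4×12+4 = 52 → write 4 carry 6
  6×12+6 = 78 → write 6 carry 9
  7×12+9 = 93 → write 5 carry 11
  0×12+11 = 11 → write 3 carry 1
  3×12+1 = 37 → write 5 carry 4
  remaining carry: 4

0o4535645432134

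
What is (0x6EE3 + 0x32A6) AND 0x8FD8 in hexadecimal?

0x8188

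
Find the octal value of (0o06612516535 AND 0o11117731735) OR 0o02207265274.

0o2217775775

0o06612516535 AND 0o11117731735 = 0o00012510535.
Then OR with 0o02207265274.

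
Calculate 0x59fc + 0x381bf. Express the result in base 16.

0x3dbbb

Add column by column in base 16, right to left:
  c+f = b carry 1
  f+b+1 = b carry 1
  9+1+1 = b
  5+8 = d
  0+3 = 3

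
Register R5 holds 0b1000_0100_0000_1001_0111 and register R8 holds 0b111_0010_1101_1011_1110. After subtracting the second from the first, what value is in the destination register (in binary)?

0b10001001011011001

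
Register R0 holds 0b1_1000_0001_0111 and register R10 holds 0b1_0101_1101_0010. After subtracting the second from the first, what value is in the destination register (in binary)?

Subtract column by column in base 2:
  1-0 → 1
  1-1 → 0
  1-0 → 1
  0-0 → 0
  1-1 → 0
  0-0 → 0
  0-1 → 1 (borrow)
  0-1-1 → 0 (borrow)
  0-1-1 → 0 (borrow)
  0-0-1 → 1 (borrow)
  0-1-1 → 0 (borrow)
  1-0-1 → 0
  1-1 → 0

0b1001000101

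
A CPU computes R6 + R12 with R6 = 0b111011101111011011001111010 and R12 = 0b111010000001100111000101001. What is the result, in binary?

0b1110101110001000010010100011

Add column by column in base 2, right to left:
  0+1 = 1
  1+0 = 1
  0+0 = 0
  1+1 = 0 carry 1
  1+0+1 = 0 carry 1
  1+1+1 = 1 carry 1
  1+0+1 = 0 carry 1
  0+0+1 = 1
  0+0 = 0
  1+1 = 0 carry 1
  1+1+1 = 1 carry 1
  0+1+1 = 0 carry 1
  1+0+1 = 0 carry 1
  1+0+1 = 0 carry 1
  0+1+1 = 0 carry 1
  1+1+1 = 1 carry 1
  1+0+1 = 0 carry 1
  1+0+1 = 0 carry 1
  1+0+1 = 0 carry 1
  0+0+1 = 1
  1+0 = 1
  1+0 = 1
  1+1 = 0 carry 1
  0+0+1 = 1
  1+1 = 0 carry 1
  1+1+1 = 1 carry 1
  1+1+1 = 1 carry 1
  final carry 1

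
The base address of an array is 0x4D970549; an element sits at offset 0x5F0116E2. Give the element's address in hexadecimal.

0xAC981C2B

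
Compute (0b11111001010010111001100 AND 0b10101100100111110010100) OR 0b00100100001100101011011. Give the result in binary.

0b11111001010010111001100 AND 0b10101100100111110010100 = 0b10101000000010110000100.
Then OR with 0b00100100001100101011011.

0b10101100001110111011111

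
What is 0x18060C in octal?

Expand each hex digit to 4 bits: 1=0001 8=1000 0=0000 6=0110 0=0000 C=1100.
Group the bits in threes: 110 000 000 011 000 001 100 → 6003014.

0o6003014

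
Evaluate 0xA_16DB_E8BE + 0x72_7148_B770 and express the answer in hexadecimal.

Add column by column in base 16, right to left:
  E+0 = E
  B+7 = 2 carry 1
  8+7+1 = 0 carry 1
  E+B+1 = A carry 1
  B+8+1 = 4 carry 1
  D+4+1 = 2 carry 1
  6+1+1 = 8
  1+7 = 8
  A+2 = C
  0+7 = 7

0x7C8824A02E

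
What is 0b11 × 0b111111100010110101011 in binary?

0b10111110101000100000001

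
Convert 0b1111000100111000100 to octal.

0o1704704

Group the bits in threes: 001 111 000 100 111 000 100 → 1704704.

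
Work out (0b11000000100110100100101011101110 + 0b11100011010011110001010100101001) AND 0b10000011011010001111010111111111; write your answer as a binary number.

Add column by column in base 2, right to left:
  0+1 = 1
  1+0 = 1
  1+0 = 1
  1+1 = 0 carry 1
  0+0+1 = 1
  1+1 = 0 carry 1
  1+0+1 = 0 carry 1
  1+0+1 = 0 carry 1
  0+1+1 = 0 carry 1
  1+0+1 = 0 carry 1
  0+1+1 = 0 carry 1
  1+0+1 = 0 carry 1
  0+1+1 = 0 carry 1
  0+0+1 = 1
  1+0 = 1
  0+0 = 0
  0+1 = 1
  1+1 = 0 carry 1
  0+1+1 = 0 carry 1
  1+1+1 = 1 carry 1
  1+0+1 = 0 carry 1
  0+0+1 = 1
  0+1 = 1
  1+0 = 1
  0+1 = 1
  0+1 = 1
  0+0 = 0
  0+0 = 0
  0+0 = 0
  0+1 = 1
  1+1 = 0 carry 1
  1+1+1 = 1 carry 1
  final carry 1
Sum = 0b110100011111010010110000000010111; now AND with 0b10000011011010001111010111111111:
  110100011111010010110000000010111
& 010000011011010001111010111111111
= 010000011011010000110000000010111

0b10000011011010000110000000010111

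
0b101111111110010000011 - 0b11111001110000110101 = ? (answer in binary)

0b10000110000001001110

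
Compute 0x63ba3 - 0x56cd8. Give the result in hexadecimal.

0xcecb

Subtract column by column in base 16:
  3-8 → b (borrow)
  a-d-1 → c (borrow)
  b-c-1 → e (borrow)
  3-6-1 → c (borrow)
  6-5-1 → 0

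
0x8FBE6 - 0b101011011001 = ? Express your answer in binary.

0b10001111000100001101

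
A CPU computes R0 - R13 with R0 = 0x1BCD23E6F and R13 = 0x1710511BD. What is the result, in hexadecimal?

0x4BCD2CB2

Subtract column by column in base 16:
  F-D → 2
  6-B → B (borrow)
  E-1-1 → C
  3-1 → 2
  2-5 → D (borrow)
  D-0-1 → C
  C-1 → B
  B-7 → 4
  1-1 → 0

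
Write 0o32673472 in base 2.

0b11010110111011100111010

Each octal digit is 3 bits: 3=011 2=010 6=110 7=111 3=011 4=100 7=111 2=010.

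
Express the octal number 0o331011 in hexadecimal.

0x1b209

Each octal digit is 3 bits: 3=011 3=011 1=001 0=000 1=001 1=001.
Group the bits into nibbles: 0001 1011 0010 0000 1001 → 1b209.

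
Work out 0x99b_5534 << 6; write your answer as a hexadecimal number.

6 bits is not a whole number of base-16 digits; in binary: 1001100110110101010100110100 << 6 = 1001100110110101010100110100000000.

0x266d54d00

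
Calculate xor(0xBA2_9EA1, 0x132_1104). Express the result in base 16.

0xA908FA5

XOR each hex digit independently (no carries):
  B^1=A, A^3=9, 2^2=0, 9^1=8, E^1=F, A^0=A, 1^4=5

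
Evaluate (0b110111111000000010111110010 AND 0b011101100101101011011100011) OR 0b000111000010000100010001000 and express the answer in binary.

0b110111111000000010111110010 AND 0b011101100101101011011100011 = 0b010101100000000010011100010.
Then OR with 0b000111000010000100010001000.

0b10111100010000110011101010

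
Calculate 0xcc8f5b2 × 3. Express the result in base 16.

Multiply each base-16 digit by 3, carrying:
  2×3 = 6 → write 6
  b×3 = 33 → write 1 carry 2
  5×3+2 = 17 → write 1 carry 1
  f×3+1 = 46 → write e carry 2
  8×3+2 = 26 → write a carry 1
  c×3+1 = 37 → write 5 carry 2
  c×3+2 = 38 → write 6 carry 2
  remaining carry: 2

0x265ae116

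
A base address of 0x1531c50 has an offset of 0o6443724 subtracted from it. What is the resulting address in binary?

0x1531c50 = 0b1010100110001110001010000 in binary.
0o6443724 = 0b110100100011111010100 in binary.
Subtract column by column in base 2:
  0-0 → 0
  0-0 → 0
  0-1 → 1 (borrow)
  0-0-1 → 1 (borrow)
  1-1-1 → 1 (borrow)
  0-0-1 → 1 (borrow)
  1-1-1 → 1 (borrow)
  0-1-1 → 0 (borrow)
  0-1-1 → 0 (borrow)
  0-1-1 → 0 (borrow)
  1-1-1 → 1 (borrow)
  1-0-1 → 0
  1-0 → 1
  0-0 → 0
  0-1 → 1 (borrow)
  0-0-1 → 1 (borrow)
  1-0-1 → 0
  1-1 → 0
  0-0 → 0
  0-1 → 1 (borrow)
  1-1-1 → 1 (borrow)
  0-0-1 → 1 (borrow)
  1-0-1 → 0
  0-0 → 0
  1-0 → 1

0b1001110001101010001111100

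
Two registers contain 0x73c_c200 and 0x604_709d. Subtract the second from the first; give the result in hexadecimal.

Subtract column by column in base 16:
  0-d → 3 (borrow)
  0-9-1 → 6 (borrow)
  2-0-1 → 1
  c-7 → 5
  c-4 → 8
  3-0 → 3
  7-6 → 1

0x1385163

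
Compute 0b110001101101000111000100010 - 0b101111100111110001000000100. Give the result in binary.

Subtract column by column in base 2:
  0-0 → 0
  1-0 → 1
  0-1 → 1 (borrow)
  0-0-1 → 1 (borrow)
  0-0-1 → 1 (borrow)
  1-0-1 → 0
  0-0 → 0
  0-0 → 0
  0-0 → 0
  1-1 → 0
  1-0 → 1
  1-0 → 1
  0-0 → 0
  0-1 → 1 (borrow)
  0-1-1 → 0 (borrow)
  1-1-1 → 1 (borrow)
  0-1-1 → 0 (borrow)
  1-1-1 → 1 (borrow)
  1-0-1 → 0
  0-0 → 0
  1-1 → 0
  1-1 → 0
  0-1 → 1 (borrow)
  0-1-1 → 0 (borrow)
  0-1-1 → 0 (borrow)
  1-0-1 → 0
  1-1 → 0

0b10000101010110000011110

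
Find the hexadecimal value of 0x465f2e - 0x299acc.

0x1cc462

Subtract column by column in base 16:
  e-c → 2
  2-c → 6 (borrow)
  f-a-1 → 4
  5-9 → c (borrow)
  6-9-1 → c (borrow)
  4-2-1 → 1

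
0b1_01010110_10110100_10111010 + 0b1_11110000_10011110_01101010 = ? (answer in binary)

0b11010001110101001100100100

Add column by column in base 2, right to left:
  0+0 = 0
  1+1 = 0 carry 1
  0+0+1 = 1
  1+1 = 0 carry 1
  1+0+1 = 0 carry 1
  1+1+1 = 1 carry 1
  0+1+1 = 0 carry 1
  1+0+1 = 0 carry 1
  0+0+1 = 1
  0+1 = 1
  1+1 = 0 carry 1
  0+1+1 = 0 carry 1
  1+1+1 = 1 carry 1
  1+0+1 = 0 carry 1
  0+0+1 = 1
  1+1 = 0 carry 1
  0+0+1 = 1
  1+0 = 1
  1+0 = 1
  0+0 = 0
  1+1 = 0 carry 1
  0+1+1 = 0 carry 1
  1+1+1 = 1 carry 1
  0+1+1 = 0 carry 1
  1+1+1 = 1 carry 1
  final carry 1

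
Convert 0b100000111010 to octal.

0o4072

Group the bits in threes: 100 000 111 010 → 4072.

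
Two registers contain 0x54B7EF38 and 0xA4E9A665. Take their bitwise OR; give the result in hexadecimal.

0xF4FFEF7D

OR each hex digit independently (no carries):
  5|A=F, 4|4=4, B|E=F, 7|9=F, E|A=E, F|6=F, 3|6=7, 8|5=D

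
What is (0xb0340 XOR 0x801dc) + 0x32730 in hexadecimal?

First 0xb0340 XOR 0x801dc = 0x3029c.
Add column by column in base 16, right to left:
  c+0 = c
  9+3 = c
  2+7 = 9
  0+2 = 2
  3+3 = 6

0x629cc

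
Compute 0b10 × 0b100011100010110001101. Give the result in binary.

0b1000111000101100011010

Multiply each base-2 digit by 2, carrying:
  1×2 = 2 → write 0 carry 1
  0×2+1 = 1 → write 1
  1×2 = 2 → write 0 carry 1
  1×2+1 = 3 → write 1 carry 1
  0×2+1 = 1 → write 1
  0×2 = 0 → write 0
  0×2 = 0 → write 0
  1×2 = 2 → write 0 carry 1
  1×2+1 = 3 → write 1 carry 1
  0×2+1 = 1 → write 1
  1×2 = 2 → write 0 carry 1
  0×2+1 = 1 → write 1
  0×2 = 0 → write 0
  0×2 = 0 → write 0
  1×2 = 2 → write 0 carry 1
  1×2+1 = 3 → write 1 carry 1
  1×2+1 = 3 → write 1 carry 1
  0×2+1 = 1 → write 1
  0×2 = 0 → write 0
  0×2 = 0 → write 0
  1×2 = 2 → write 0 carry 1
  remaining carry: 1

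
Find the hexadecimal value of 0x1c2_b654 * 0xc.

0x15208bf0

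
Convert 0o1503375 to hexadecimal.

Each octal digit is 3 bits: 1=001 5=101 0=000 3=011 3=011 7=111 5=101.
Group the bits into nibbles: 0110 1000 0110 1111 1101 → 686fd.

0x686fd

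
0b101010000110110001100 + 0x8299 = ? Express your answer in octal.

0o5310045

0b101010000110110001100 = 0o5206614 in octal.
0x8299 = 0o101231 in octal.
Add column by column in base 8, right to left:
  4+1 = 5
  1+3 = 4
  6+2 = 0 carry 1
  6+1+1 = 0 carry 1
  0+0+1 = 1
  2+1 = 3
  5+0 = 5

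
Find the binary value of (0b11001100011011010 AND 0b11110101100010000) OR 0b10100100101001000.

0b11001100011011010 AND 0b11110101100010000 = 0b11000100000010000.
Then OR with 0b10100100101001000.

0b11100100101011000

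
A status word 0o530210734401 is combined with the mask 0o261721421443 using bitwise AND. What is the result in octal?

0o020200420401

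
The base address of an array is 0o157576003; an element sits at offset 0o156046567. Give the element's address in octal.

0o335644572

Add column by column in base 8, right to left:
  3+7 = 2 carry 1
  0+6+1 = 7
  0+5 = 5
  6+6 = 4 carry 1
  7+4+1 = 4 carry 1
  5+0+1 = 6
  7+6 = 5 carry 1
  5+5+1 = 3 carry 1
  1+1+1 = 3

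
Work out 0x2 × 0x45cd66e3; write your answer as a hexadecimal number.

Multiply each base-16 digit by 2, carrying:
  3×2 = 6 → write 6
  e×2 = 28 → write c carry 1
  6×2+1 = 13 → write d
  6×2 = 12 → write c
  d×2 = 26 → write a carry 1
  c×2+1 = 25 → write 9 carry 1
  5×2+1 = 11 → write b
  4×2 = 8 → write 8

0x8b9acdc6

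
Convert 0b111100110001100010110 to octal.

0o7461426

Group the bits in threes: 111 100 110 001 100 010 110 → 7461426.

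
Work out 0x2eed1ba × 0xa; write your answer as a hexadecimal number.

0x1d543144

Multiply each base-16 digit by 10, carrying:
  a×10 = 100 → write 4 carry 6
  b×10+6 = 116 → write 4 carry 7
  1×10+7 = 17 → write 1 carry 1
  d×10+1 = 131 → write 3 carry 8
  e×10+8 = 148 → write 4 carry 9
  e×10+9 = 149 → write 5 carry 9
  2×10+9 = 29 → write d carry 1
  remaining carry: 1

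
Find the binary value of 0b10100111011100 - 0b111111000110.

0b1101000010110

Subtract column by column in base 2:
  0-0 → 0
  0-1 → 1 (borrow)
  1-1-1 → 1 (borrow)
  1-0-1 → 0
  1-0 → 1
  0-0 → 0
  1-1 → 0
  1-1 → 0
  1-1 → 0
  0-1 → 1 (borrow)
  0-1-1 → 0 (borrow)
  1-1-1 → 1 (borrow)
  0-0-1 → 1 (borrow)
  1-0-1 → 0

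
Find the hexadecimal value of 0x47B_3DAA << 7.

0x23D9ED500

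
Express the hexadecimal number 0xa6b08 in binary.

Expand each hex digit to 4 bits: a=1010 6=0110 b=1011 0=0000 8=1000.

0b10100110101100001000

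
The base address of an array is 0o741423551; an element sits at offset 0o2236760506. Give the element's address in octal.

Add column by column in base 8, right to left:
  1+6 = 7
  5+0 = 5
  5+5 = 2 carry 1
  3+0+1 = 4
  2+6 = 0 carry 1
  4+7+1 = 4 carry 1
  1+6+1 = 0 carry 1
  4+3+1 = 0 carry 1
  7+2+1 = 2 carry 1
  0+2+1 = 3

0o3200404257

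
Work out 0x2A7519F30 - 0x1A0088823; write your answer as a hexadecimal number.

0x10749170D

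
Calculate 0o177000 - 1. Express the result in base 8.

The trailing 3 digits are 0, so subtracting 1 borrows through: they become 7 and the next digit up decrements.

0o176777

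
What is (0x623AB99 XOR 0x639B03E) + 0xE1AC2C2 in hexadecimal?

0xE34DE69

First 0x623AB99 XOR 0x639B03E = 0x01A1BA7.
Add column by column in base 16, right to left:
  7+2 = 9
  A+C = 6 carry 1
  B+2+1 = E
  1+C = D
  A+A = 4 carry 1
  1+1+1 = 3
  0+E = E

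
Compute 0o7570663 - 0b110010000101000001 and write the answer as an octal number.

0b110010000101000001 = 0o620501 in octal.
Subtract column by column in base 8:
  3-1 → 2
  6-0 → 6
  6-5 → 1
  0-0 → 0
  7-2 → 5
  5-6 → 7 (borrow)
  7-0-1 → 6

0o6750162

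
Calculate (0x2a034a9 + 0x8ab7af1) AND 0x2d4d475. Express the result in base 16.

0x2408410

Add column by column in base 16, right to left:
  9+1 = a
  a+f = 9 carry 1
  4+a+1 = f
  3+7 = a
  0+b = b
  a+a = 4 carry 1
  2+8+1 = b
Sum = 0xb4baf9a; now AND with 0x2d4d475:
  b&2=2, 4&d=4, b&4=0, a&d=8, f&4=4, 9&7=1, a&5=0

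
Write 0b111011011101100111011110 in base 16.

Group the bits into nibbles: 1110 1101 1101 1001 1101 1110 → edd9de.

0xedd9de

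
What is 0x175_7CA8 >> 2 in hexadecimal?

0x5D5F2A

2 bits is not a whole number of base-16 digits; in binary: 1011101010111110010101000 >> 2 = 10111010101111100101010.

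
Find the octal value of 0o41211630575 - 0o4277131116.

Subtract column by column in base 8:
  5-6 → 7 (borrow)
  7-1-1 → 5
  5-1 → 4
  0-1 → 7 (borrow)
  3-3-1 → 7 (borrow)
  6-1-1 → 4
  1-7 → 2 (borrow)
  1-7-1 → 1 (borrow)
  2-2-1 → 7 (borrow)
  1-4-1 → 4 (borrow)
  4-0-1 → 3

0o34712477457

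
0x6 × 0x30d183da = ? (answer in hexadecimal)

0x124e9171c

Multiply each base-16 digit by 6, carrying:
  a×6 = 60 → write c carry 3
  d×6+3 = 81 → write 1 carry 5
  3×6+5 = 23 → write 7 carry 1
  8×6+1 = 49 → write 1 carry 3
  1×6+3 = 9 → write 9
  d×6 = 78 → write e carry 4
  0×6+4 = 4 → write 4
  3×6 = 18 → write 2 carry 1
  remaining carry: 1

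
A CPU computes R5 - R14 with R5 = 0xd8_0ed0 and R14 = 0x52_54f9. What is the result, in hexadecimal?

Subtract column by column in base 16:
  0-9 → 7 (borrow)
  d-f-1 → d (borrow)
  e-4-1 → 9
  0-5 → b (borrow)
  8-2-1 → 5
  d-5 → 8

0x85b9d7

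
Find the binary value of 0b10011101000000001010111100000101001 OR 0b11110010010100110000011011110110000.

OR bit by bit (1 where either bit is 1):
  10011101000000001010111100000101001
| 11110010010100110000011011110110000
= 11111111010100111010111111110111001

0b11111111010100111010111111110111001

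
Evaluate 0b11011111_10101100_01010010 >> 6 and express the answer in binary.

Right shift by 6: drop the 6 least-significant bits.

0b110111111010110001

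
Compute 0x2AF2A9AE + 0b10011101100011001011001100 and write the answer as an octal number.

0o5532156172

0x2AF2A9AE = 0o5274524656 in octal.
0b10011101100011001011001100 = 0o235431314 in octal.
Add column by column in base 8, right to left:
  6+4 = 2 carry 1
  5+1+1 = 7
  6+3 = 1 carry 1
  4+1+1 = 6
  2+3 = 5
  5+4 = 1 carry 1
  4+5+1 = 2 carry 1
  7+3+1 = 3 carry 1
  2+2+1 = 5
  5+0 = 5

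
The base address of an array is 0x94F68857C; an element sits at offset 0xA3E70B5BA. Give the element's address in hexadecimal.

0x138DD93B36

Add column by column in base 16, right to left:
  C+A = 6 carry 1
  7+B+1 = 3 carry 1
  5+5+1 = B
  8+B = 3 carry 1
  8+0+1 = 9
  6+7 = D
  F+E = D carry 1
  4+3+1 = 8
  9+A = 3 carry 1
  final carry 1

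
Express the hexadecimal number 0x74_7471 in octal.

0o35072161

Expand each hex digit to 4 bits: 7=0111 4=0100 7=0111 4=0100 7=0111 1=0001.
Group the bits in threes: 011 101 000 111 010 001 110 001 → 35072161.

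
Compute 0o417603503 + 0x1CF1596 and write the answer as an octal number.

0o603416331

0x1CF1596 = 0o163612626 in octal.
Add column by column in base 8, right to left:
  3+6 = 1 carry 1
  0+2+1 = 3
  5+6 = 3 carry 1
  3+2+1 = 6
  0+1 = 1
  6+6 = 4 carry 1
  7+3+1 = 3 carry 1
  1+6+1 = 0 carry 1
  4+1+1 = 6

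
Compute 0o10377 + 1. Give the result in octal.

0o10400

The trailing 2 digits are 7 (max in base 8), so adding 1 cascades: they roll to 0 and the next digit up increments.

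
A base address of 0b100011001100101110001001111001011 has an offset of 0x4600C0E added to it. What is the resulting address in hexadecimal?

0x11DF71FD9

0b100011001100101110001001111001011 = 0x1199713CB in hexadecimal.
Add column by column in base 16, right to left:
  B+E = 9 carry 1
  C+0+1 = D
  3+C = F
  1+0 = 1
  7+0 = 7
  9+6 = F
  9+4 = D
  1+0 = 1
  1+0 = 1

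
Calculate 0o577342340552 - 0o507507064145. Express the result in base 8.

0o67633254405

Subtract column by column in base 8:
  2-5 → 5 (borrow)
  5-4-1 → 0
  5-1 → 4
  0-4 → 4 (borrow)
  4-6-1 → 5 (borrow)
  3-0-1 → 2
  2-7 → 3 (borrow)
  4-0-1 → 3
  3-5 → 6 (borrow)
  7-7-1 → 7 (borrow)
  7-0-1 → 6
  5-5 → 0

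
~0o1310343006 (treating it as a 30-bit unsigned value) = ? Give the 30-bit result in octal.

Each oct digit d becomes 7−d:
  1→6, 3→4, 1→6, 0→7, 3→4, 4→3, 3→4, 0→7, 0→7, 6→1

0o6467434771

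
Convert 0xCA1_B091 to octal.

Expand each hex digit to 4 bits: C=1100 A=1010 1=0001 B=1011 0=0000 9=1001 1=0001.
Group the bits in threes: 001 100 101 000 011 011 000 010 010 001 → 1450330221.

0o1450330221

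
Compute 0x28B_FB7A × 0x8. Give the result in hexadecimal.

0x145FDBD0

Multiply each base-16 digit by 8, carrying:
  A×8 = 80 → write 0 carry 5
  7×8+5 = 61 → write D carry 3
  B×8+3 = 91 → write B carry 5
  F×8+5 = 125 → write D carry 7
  B×8+7 = 95 → write F carry 5
  8×8+5 = 69 → write 5 carry 4
  2×8+4 = 20 → write 4 carry 1
  remaining carry: 1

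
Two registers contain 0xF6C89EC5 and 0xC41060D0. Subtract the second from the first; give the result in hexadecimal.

0x32B83DF5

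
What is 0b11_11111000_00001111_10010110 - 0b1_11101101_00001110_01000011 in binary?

0b10000010110000000101010011

Subtract column by column in base 2:
  0-1 → 1 (borrow)
  1-1-1 → 1 (borrow)
  1-0-1 → 0
  0-0 → 0
  1-0 → 1
  0-0 → 0
  0-1 → 1 (borrow)
  1-0-1 → 0
  1-0 → 1
  1-1 → 0
  1-1 → 0
  1-1 → 0
  0-0 → 0
  0-0 → 0
  0-0 → 0
  0-0 → 0
  0-1 → 1 (borrow)
  0-0-1 → 1 (borrow)
  0-1-1 → 0 (borrow)
  1-1-1 → 1 (borrow)
  1-0-1 → 0
  1-1 → 0
  1-1 → 0
  1-1 → 0
  1-1 → 0
  1-0 → 1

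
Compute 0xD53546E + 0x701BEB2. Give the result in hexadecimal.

0x14551320

Add column by column in base 16, right to left:
  E+2 = 0 carry 1
  6+B+1 = 2 carry 1
  4+E+1 = 3 carry 1
  5+B+1 = 1 carry 1
  3+1+1 = 5
  5+0 = 5
  D+7 = 4 carry 1
  final carry 1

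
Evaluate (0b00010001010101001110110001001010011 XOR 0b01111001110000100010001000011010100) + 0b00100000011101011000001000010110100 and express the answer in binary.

First 0b00010001010101001110110001001010011 XOR 0b01111001110000100010001000011010100 = 0b01101000100101101100111001010000111.
Add column by column in base 2, right to left:
  1+0 = 1
  1+0 = 1
  1+1 = 0 carry 1
  0+0+1 = 1
  0+1 = 1
  0+1 = 1
  0+0 = 0
  1+1 = 0 carry 1
  0+0+1 = 1
  1+0 = 1
  0+0 = 0
  0+0 = 0
  1+1 = 0 carry 1
  1+0+1 = 0 carry 1
  1+0+1 = 0 carry 1
  0+0+1 = 1
  0+0 = 0
  1+0 = 1
  1+1 = 0 carry 1
  0+1+1 = 0 carry 1
  1+0+1 = 0 carry 1
  1+1+1 = 1 carry 1
  0+0+1 = 1
  1+1 = 0 carry 1
  0+1+1 = 0 carry 1
  0+1+1 = 0 carry 1
  1+0+1 = 0 carry 1
  0+0+1 = 1
  0+0 = 0
  0+0 = 0
  1+0 = 1
  0+0 = 0
  1+1 = 0 carry 1
  1+0+1 = 0 carry 1
  final carry 1

0b10001001000011000101000001100111011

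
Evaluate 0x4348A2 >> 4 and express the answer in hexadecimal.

0x4348A

Shifting right by 4 bits = 1 hex digit: drop the last 1.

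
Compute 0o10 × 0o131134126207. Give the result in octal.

0o1311341262070

Multiply each base-8 digit by 8, carrying:
  7×8 = 56 → write 0 carry 7
  0×8+7 = 7 → write 7
  2×8 = 16 → write 0 carry 2
  6×8+2 = 50 → write 2 carry 6
  2×8+6 = 22 → write 6 carry 2
  1×8+2 = 10 → write 2 carry 1
  4×8+1 = 33 → write 1 carry 4
  3×8+4 = 28 → write 4 carry 3
  1×8+3 = 11 → write 3 carry 1
  1×8+1 = 9 → write 1 carry 1
  3×8+1 = 25 → write 1 carry 3
  1×8+3 = 11 → write 3 carry 1
  remaining carry: 1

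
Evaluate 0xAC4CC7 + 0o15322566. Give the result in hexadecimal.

0xE1F23D

0o15322566 = 0x35A576 in hexadecimal.
Add column by column in base 16, right to left:
  7+6 = D
  C+7 = 3 carry 1
  C+5+1 = 2 carry 1
  4+A+1 = F
  C+5 = 1 carry 1
  A+3+1 = E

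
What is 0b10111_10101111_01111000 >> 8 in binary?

0b1011110101111

Right shift by 8: drop the 8 least-significant bits.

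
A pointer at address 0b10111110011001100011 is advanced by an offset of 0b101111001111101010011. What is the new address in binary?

0b1000111000010110110110

Add column by column in base 2, right to left:
  1+1 = 0 carry 1
  1+1+1 = 1 carry 1
  0+0+1 = 1
  0+0 = 0
  0+1 = 1
  1+0 = 1
  1+1 = 0 carry 1
  0+0+1 = 1
  0+1 = 1
  1+1 = 0 carry 1
  1+1+1 = 1 carry 1
  0+1+1 = 0 carry 1
  0+1+1 = 0 carry 1
  1+0+1 = 0 carry 1
  1+0+1 = 0 carry 1
  1+1+1 = 1 carry 1
  1+1+1 = 1 carry 1
  1+1+1 = 1 carry 1
  0+1+1 = 0 carry 1
  1+0+1 = 0 carry 1
  0+1+1 = 0 carry 1
  final carry 1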